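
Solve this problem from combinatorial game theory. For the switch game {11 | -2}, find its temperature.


The game is {11 | -2}, a switch {a | b} with numbers a > b.
Cooling {a | b} by t gives {a - t | b + t}, which stops being hot when a - t = b + t, i.e. at t = (a - b)/2. So the temperature of a switch is (a - b)/2.
Temperature = (Left option - Right option) / 2
= (11 - (-2)) / 2
= 13 / 2
= 13/2

13/2


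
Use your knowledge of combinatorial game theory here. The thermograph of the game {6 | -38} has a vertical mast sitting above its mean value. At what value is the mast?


Game = {6 | -38}, a switch {a | b} with numbers a > b.
Its thermograph has left wall a - t and right wall b + t, which meet at t = (a - b)/2, where both equal (a + b)/2. So the mast (mean value) is at (a + b)/2.
Mean = (6 + (-38))/2 = -32/2 = -16

-16


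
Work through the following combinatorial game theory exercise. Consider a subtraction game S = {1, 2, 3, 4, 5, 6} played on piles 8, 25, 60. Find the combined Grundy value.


Subtraction set: {1, 2, 3, 4, 5, 6}
For this subtraction set, G(n) = n mod 7 (period = max + 1 = 7).
Pile 1 (size 8): G(8) = 8 mod 7 = 1
Pile 2 (size 25): G(25) = 25 mod 7 = 4
Pile 3 (size 60): G(60) = 60 mod 7 = 4
Total Grundy value = XOR of all: 1 XOR 4 XOR 4 = 1

1


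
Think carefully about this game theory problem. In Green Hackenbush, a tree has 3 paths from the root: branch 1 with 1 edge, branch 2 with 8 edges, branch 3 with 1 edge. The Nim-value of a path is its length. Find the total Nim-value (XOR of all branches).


The tree has 3 branches from the ground vertex.
In Green Hackenbush, the Nim-value of a simple path of length k is k.
Branch 1: length 1, Nim-value = 1
Branch 2: length 8, Nim-value = 8
Branch 3: length 1, Nim-value = 1
Total Nim-value = XOR of all branch values:
0 XOR 1 = 1
1 XOR 8 = 9
9 XOR 1 = 8
Nim-value of the tree = 8

8


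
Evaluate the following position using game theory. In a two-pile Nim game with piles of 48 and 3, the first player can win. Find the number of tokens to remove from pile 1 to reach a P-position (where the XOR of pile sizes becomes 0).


Piles: 48 and 3
Current XOR: 48 XOR 3 = 51 (non-zero, so this is an N-position).
To make the XOR zero, we need to find a move that balances the piles.
For pile 1 (size 48): target = 48 XOR 51 = 3
We reduce pile 1 from 48 to 3.
Tokens removed: 48 - 3 = 45
Verification: 3 XOR 3 = 0

45


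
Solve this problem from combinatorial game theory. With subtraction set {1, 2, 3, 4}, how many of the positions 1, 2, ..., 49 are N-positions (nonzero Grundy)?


Subtraction set S = {1, 2, 3, 4}, so G(n) = n mod 5.
G(n) = 0 when n is a multiple of 5.
Multiples of 5 in [1, 49]: 9
N-positions (nonzero Grundy) = 49 - 9 = 40

40


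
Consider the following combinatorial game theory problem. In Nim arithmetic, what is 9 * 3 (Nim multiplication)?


Nim multiplication is bilinear over XOR: (u XOR v) * w = (u*w) XOR (v*w).
So we split each operand into its bit components and XOR the pairwise Nim products.
9 = 1 + 8 (as XOR of powers of 2).
3 = 1 + 2 (as XOR of powers of 2).
Using the standard Nim-product table on single bits:
  2*2 = 3,   2*4 = 8,   2*8 = 12,
  4*4 = 6,   4*8 = 11,  8*8 = 13,
and  1*x = x (identity), k*l = l*k (commutative).
Pairwise Nim products:
  1 * 1 = 1
  1 * 2 = 2
  8 * 1 = 8
  8 * 2 = 12
XOR them: 1 XOR 2 XOR 8 XOR 12 = 7.
Result: 9 * 3 = 7 (in Nim).

7


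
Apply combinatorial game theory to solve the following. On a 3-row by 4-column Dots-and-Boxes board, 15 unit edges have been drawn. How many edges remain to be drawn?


Grid: 3 x 4 boxes, i.e. 4 rows and 5 columns of dots.
Horizontal edges: (rows + 1) * cols = 4 * 4 = 16
Vertical edges: rows * (cols + 1) = 3 * 5 = 15
Total edges: 16 + 15 = 31
Edges drawn: 15
Remaining: 31 - 15 = 16

16


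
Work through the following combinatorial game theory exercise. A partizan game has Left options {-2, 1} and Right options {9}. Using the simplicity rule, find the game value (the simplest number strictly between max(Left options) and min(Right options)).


Left options: {-2, 1}, max = 1
Right options: {9}, min = 9
All options are numbers and max(Left) < min(Right), so by the simplicity theorem the value is the simplest (earliest-born) number strictly between 1 and 9.
Integers 2 through 8 all lie strictly between 1 and 9.
Among integers, the simplest (lowest birthday = smallest |n|; 0 is born on day 0, +-n on day n) is 2.
No non-integer in the interval can be simpler: if x is a non-integer in the interval, then floor(x) or ceil(x) also lies in the interval (the interval contains an integer), and both are proper prefixes of x's sign expansion, i.e. born earlier. So the game value is 2.
Game value = 2

2


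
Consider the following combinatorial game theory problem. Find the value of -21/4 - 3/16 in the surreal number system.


x = -21/4, y = 3/16
Converting to common denominator: 16
x = -84/16, y = 3/16
x - y = -21/4 - 3/16 = -87/16

-87/16


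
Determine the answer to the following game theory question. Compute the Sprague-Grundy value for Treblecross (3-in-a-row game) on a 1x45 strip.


Treblecross: place X on empty cells; 3-in-a-row wins.
Playing within two cells of an existing X lets the opponent win at once, so sensible play treats the cells i-2..i+2 around each X as dead. The player left with no safe cell loses, so this is a normal-play take-away game on strips of safe cells.
Placing X at cell i (0-indexed) of a strip of k safe cells leaves independent strips of sizes max(0, i-2) and max(0, k-i-3). Hence G(k) = mex{ G(max(0,i-2)) XOR G(max(0,k-i-3)) : 0 <= i < k }, with G(0) = 0.
G(1): splits (0,0):0^0=0 -> mex({0}) = 1
G(2): splits (0,0):0^0=0 -> mex({0}) = 1
G(3): splits (0,0):0^0=0 -> mex({0}) = 1
G(4): splits (0,1):0^1=1 (0,0):0^0=0 -> mex({0, 1}) = 2
G(5): splits (0,2):0^1=1 (0,1):0^1=1 (0,0):0^0=0 -> mex({0, 1}) = 2
G(6) = mex({1}) = 0
G(7) = mex({0, 1, 2}) = 3
G(8) = mex({0, 1, 2}) = 3
G(9) = mex({0, 2}) = 1
G(10) = mex({0, 2, 3}) = 1
G(11) = mex({0, 3}) = 1
G(12) = mex({1, 3}) = 0
G(13) = mex({0, 1, 2, 3}) = 4
G(14) = mex({0, 1, 2}) = 3
G(15) = mex({0, 1, 2}) = 3
G(16) = mex({0, 1, 2, 4}) = 3
G(17) = mex({0, 1, 3, 4}) = 2
G(18) = mex({0, 1, 3, 4}) = 2
G(19) = mex({0, 1, 3, 5}) = 2
G(20) = mex({0, 1, 2, 3, 5}) = 4
G(21) = mex({0, 1, 2, 3, 5}) = 4
G(22) = mex({1, 2, 6}) = 0
G(23) = mex({0, 1, 2, 3, 4, 6}) = 5
G(24) = mex({0, 1, 2, 3, 4}) = 5
G(25) = mex({0, 1, 3, 4, 7}) = 2
G(26) = mex({0, 1, 3, 4, 5, 7}) = 2
G(27) = mex({0, 1, 3, 5}) = 2
G(28) = mex({0, 1, 2, 5}) = 3
G(29) = mex({0, 1, 2, 4, 5, 6}) = 3
G(30) = mex({1, 2, 4, 6}) = 0
G(31) = mex({0, 1, 2, 3, 4, 6}) = 5
G(32) = mex({1, 2, 3, 4, 7}) = 0
G(33) = mex({0, 3, 7}) = 1
G(34) = mex({0, 2, 3, 5, 7}) = 1
G(35) = mex({0, 2, 3, 5, 6}) = 1
G(36) = mex({0, 1, 2, 5, 6}) = 3
G(37) = mex({0, 1, 2, 4, 5, 6}) = 3
G(38) = mex({0, 1, 2, 4}) = 3
G(39) = mex({0, 1, 2, 3, 4, 7}) = 5
G(40) = mex({0, 1, 2, 3, 4, 5, 7}) = 6
G(41) = mex({0, 1, 2, 3, 5, 7}) = 4
G(42) = mex({0, 1, 2, 3, 5, 6, 7}) = 4
G(43) = mex({0, 2, 3, 5, 6}) = 1
G(44) = mex({1, 2, 3, 4, 5, 6}) = 0
G(45) = mex({0, 1, 2, 3, 4, 6, 7}) = 5
Therefore G(45) = 5.

5


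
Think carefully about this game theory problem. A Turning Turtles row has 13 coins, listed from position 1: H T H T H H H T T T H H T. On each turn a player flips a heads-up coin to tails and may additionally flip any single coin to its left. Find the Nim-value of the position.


Coins: H T H T H H H T T T H H T
Key fact: a single head at position k behaves exactly like a Nim heap of size k (turning it to T and optionally flipping a coin at j < k corresponds to moving the heap from k to j, or to 0), and heads combine as a disjunctive sum (two heads at the same place would cancel, matching j XOR j = 0). So the Nim-value is the XOR of the 1-indexed positions of the heads.
Face-up positions (1-indexed): [1, 3, 5, 6, 7, 11, 12]
XOR 0 with 1: 0 XOR 1 = 1
XOR 1 with 3: 1 XOR 3 = 2
XOR 2 with 5: 2 XOR 5 = 7
XOR 7 with 6: 7 XOR 6 = 1
XOR 1 with 7: 1 XOR 7 = 6
XOR 6 with 11: 6 XOR 11 = 13
XOR 13 with 12: 13 XOR 12 = 1
Nim-value = 1

1


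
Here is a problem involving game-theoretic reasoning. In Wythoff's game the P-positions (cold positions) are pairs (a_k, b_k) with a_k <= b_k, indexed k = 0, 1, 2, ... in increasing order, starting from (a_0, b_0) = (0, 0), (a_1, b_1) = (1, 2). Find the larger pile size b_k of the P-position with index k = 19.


By Wythoff's theorem, a_k = floor(k * phi) and b_k = floor(k * phi^2) = a_k + k, where phi = (1 + sqrt(5))/2 is the golden ratio.
phi = (1 + sqrt(5))/2 = 1.618034
phi^2 = phi + 1 = 2.618034
k = 19
k * phi^2 = 19 * 2.618034 = 49.742646
b_19 = floor(k * phi^2) = 49 (check: a_19 + k = 30 + 19 = 49)

49


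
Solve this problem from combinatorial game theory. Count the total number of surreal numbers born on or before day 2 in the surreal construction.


Day 0: {|} = 0 is born. Count = 1.
Day n: the number of surreal numbers born by day n is 2^(n+1) - 1.
By day 0: 2^1 - 1 = 1
By day 1: 2^2 - 1 = 3
By day 2: 2^3 - 1 = 7
By day 2: 7 surreal numbers.

7


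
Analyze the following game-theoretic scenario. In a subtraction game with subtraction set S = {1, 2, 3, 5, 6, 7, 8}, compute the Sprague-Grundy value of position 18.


The subtraction set is S = {1, 2, 3, 5, 6, 7, 8}.
G(k) = mex{ G(k - s) : s in S, s <= k }. We compute iteratively: G(0) = 0.
G(1) = mex({0}) = 1
G(2) = mex({0, 1}) = 2
G(3) = mex({0, 1, 2}) = 3
G(4) = mex({1, 2, 3}) = 0
G(5) = mex({0, 2, 3}) = 1
G(6) = mex({0, 1, 3}) = 2
G(7) = mex({0, 1, 2}) = 3
G(8) = mex({0, 1, 2, 3}) = 4
G(9) = mex({0, 1, 2, 3, 4}) = 5
G(10) = mex({0, 1, 2, 3, 4, 5}) = 6
G(11) = mex({0, 1, 2, 3, 4, 5, 6}) = 7
G(12) = mex({0, 1, 2, 3, 5, 6, 7}) = 4
G(13) = mex({1, 2, 3, 4, 6, 7}) = 0
G(14) = mex({0, 2, 3, 4, 5, 7}) = 1
G(15) = mex({0, 1, 3, 4, 5, 6}) = 2
G(16) = mex({0, 1, 2, 4, 5, 6, 7}) = 3
G(17) = mex({1, 2, 3, 4, 5, 6, 7}) = 0
G(18) = mex({0, 2, 3, 4, 6, 7}) = 1
Therefore G(18) = 1.

1


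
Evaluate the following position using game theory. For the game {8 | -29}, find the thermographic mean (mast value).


Game = {8 | -29}, a switch {a | b} with numbers a > b.
Its thermograph has left wall a - t and right wall b + t, which meet at t = (a - b)/2, where both equal (a + b)/2. So the mast (mean value) is at (a + b)/2.
Mean = (8 + (-29))/2 = -21/2 = -21/2

-21/2


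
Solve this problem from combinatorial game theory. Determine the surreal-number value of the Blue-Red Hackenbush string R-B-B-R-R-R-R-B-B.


Edges (from ground): R-B-B-R-R-R-R-B-B
By Berlekamp's sign-expansion rule, a Blue-Red Hackenbush stalk has the value of the surreal number whose sign sequence is the edge sequence with B -> + and R -> -.
Sign sequence: -++----++
Trace the sign expansion in the surreal number tree, starting from 0:
Edge 1: R (sign -) -> bounds (-inf, 0), value = -1
Edge 2: B (sign +) -> bounds (-1, 0), value = -1/2
Edge 3: B (sign +) -> bounds (-1/2, 0), value = -1/4
Edge 4: R (sign -) -> bounds (-1/2, -1/4), value = -3/8
Edge 5: R (sign -) -> bounds (-1/2, -3/8), value = -7/16
Edge 6: R (sign -) -> bounds (-1/2, -7/16), value = -15/32
Edge 7: R (sign -) -> bounds (-1/2, -15/32), value = -31/64
Edge 8: B (sign +) -> bounds (-31/64, -15/32), value = -61/128
Edge 9: B (sign +) -> bounds (-61/128, -15/32), value = -121/256
Game value = -121/256

-121/256


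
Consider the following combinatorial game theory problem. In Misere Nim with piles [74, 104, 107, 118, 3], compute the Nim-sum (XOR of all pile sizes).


We need the XOR (exclusive or) of all pile sizes.
After XOR-ing pile 1 (size 74): 0 XOR 74 = 74
After XOR-ing pile 2 (size 104): 74 XOR 104 = 34
After XOR-ing pile 3 (size 107): 34 XOR 107 = 73
After XOR-ing pile 4 (size 118): 73 XOR 118 = 63
After XOR-ing pile 5 (size 3): 63 XOR 3 = 60
The Nim-value of this position is 60.

60


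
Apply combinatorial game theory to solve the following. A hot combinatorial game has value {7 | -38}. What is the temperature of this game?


The game is {7 | -38}, a switch {a | b} with numbers a > b.
Cooling {a | b} by t gives {a - t | b + t}, which stops being hot when a - t = b + t, i.e. at t = (a - b)/2. So the temperature of a switch is (a - b)/2.
Temperature = (Left option - Right option) / 2
= (7 - (-38)) / 2
= 45 / 2
= 45/2

45/2


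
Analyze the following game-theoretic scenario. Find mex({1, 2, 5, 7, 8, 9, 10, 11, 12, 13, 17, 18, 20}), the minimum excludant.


Set = {1, 2, 5, 7, 8, 9, 10, 11, 12, 13, 17, 18, 20}
0 is NOT in the set. This is the mex.
mex = 0

0


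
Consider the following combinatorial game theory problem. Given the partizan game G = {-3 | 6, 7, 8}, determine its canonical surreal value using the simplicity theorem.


Left options: {-3}, max = -3
Right options: {6, 7, 8}, min = 6
All options are numbers and max(Left) < min(Right), so by the simplicity theorem the value is the simplest (earliest-born) number strictly between -3 and 6.
Integers -2 through 5 all lie strictly between -3 and 6.
Among integers, the simplest (lowest birthday = smallest |n|; 0 is born on day 0, +-n on day n) is 0.
No non-integer in the interval can be simpler: if x is a non-integer in the interval, then floor(x) or ceil(x) also lies in the interval (the interval contains an integer), and both are proper prefixes of x's sign expansion, i.e. born earlier. So the game value is 0.
Game value = 0

0


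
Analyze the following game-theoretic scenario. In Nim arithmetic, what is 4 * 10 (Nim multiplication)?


Nim multiplication is bilinear over XOR: (u XOR v) * w = (u*w) XOR (v*w).
So we split each operand into its bit components and XOR the pairwise Nim products.
4 = 4 (as XOR of powers of 2).
10 = 2 + 8 (as XOR of powers of 2).
Using the standard Nim-product table on single bits:
  2*2 = 3,   2*4 = 8,   2*8 = 12,
  4*4 = 6,   4*8 = 11,  8*8 = 13,
and  1*x = x (identity), k*l = l*k (commutative).
Pairwise Nim products:
  4 * 2 = 8
  4 * 8 = 11
XOR them: 8 XOR 11 = 3.
Result: 4 * 10 = 3 (in Nim).

3


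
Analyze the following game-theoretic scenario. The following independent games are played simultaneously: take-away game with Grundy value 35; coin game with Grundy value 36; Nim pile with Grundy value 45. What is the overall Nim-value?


By the Sprague-Grundy theorem, the Grundy value of a sum of games is the XOR of individual Grundy values.
take-away game: Grundy value = 35. Running XOR: 0 XOR 35 = 35
coin game: Grundy value = 36. Running XOR: 35 XOR 36 = 7
Nim pile: Grundy value = 45. Running XOR: 7 XOR 45 = 42
The combined Grundy value is 42.

42


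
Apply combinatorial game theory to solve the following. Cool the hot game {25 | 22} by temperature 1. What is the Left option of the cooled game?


Original game: {25 | 22} (a switch {a | b} with a > b).
Cooling by t (for t below the temperature (a - b)/2 = 3/2) taxes each move by t: {a | b} cooled by t is {a - t | b + t}.
Cooling amount: t = 1
Cooled Left option: 25 - 1 = 24
Cooled Right option: 22 + 1 = 23
Cooled game: {24 | 23}
Left option = 24

24


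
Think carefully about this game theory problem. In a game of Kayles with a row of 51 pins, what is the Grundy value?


Kayles: a move removes 1 or 2 adjacent pins from a contiguous row.
Removing pins from a row of k leaves two independent rows (a, b) with a + b = k - 1 (one pin) or a + b = k - 2 (two pins); an end removal gives a = 0.
By Sprague-Grundy, G(k) = mex{ G(a) XOR G(b) } over all these splits. G(0) = 0.
G(1): splits (0,0):0^0=0 -> mex({0}) = 1
G(2): splits (0,1):0^1=1 (0,0):0^0=0 -> mex({0, 1}) = 2
G(3): splits (0,2):0^2=2 (1,1):1^1=0 (0,1):0^1=1 -> mex({0, 1, 2}) = 3
G(4): splits (0,3):0^3=3 (1,2):1^2=3 (0,2):0^2=2 (1,1):1^1=0 -> mex({0, 2, 3}) = 1
G(5): splits (0,4):0^1=1 (1,3):1^3=2 (2,2):2^2=0 (0,3):0^3=3 (1,2):1^2=3 -> mex({0, 1, 2, 3}) = 4
G(6) = mex({0, 1, 2, 4}) = 3
G(7) = mex({0, 1, 3, 4, 5}) = 2
G(8) = mex({0, 2, 3, 5, 6}) = 1
G(9) = mex({0, 1, 2, 3, 6, 7}) = 4
G(10) = mex({0, 1, 3, 4, 5, 7}) = 2
G(11) = mex({0, 1, 2, 3, 4, 5}) = 6
G(12) = mex({0, 1, 2, 3, 5, 6, 7}) = 4
G(13) = mex({0, 2, 3, 4, 6, 7}) = 1
G(14) = mex({0, 1, 4, 5, 6, 7}) = 2
G(15) = mex({0, 1, 2, 3, 4, 5, 6}) = 7
G(16) = mex({0, 2, 3, 5, 6, 7}) = 1
G(17) = mex({0, 1, 2, 3, 5, 6, 7}) = 4
G(18) = mex({0, 1, 2, 4, 5, 6}) = 3
G(19) = mex({0, 1, 3, 4, 5, 7}) = 2
G(20) = mex({0, 2, 3, 4, 5, 6, 7}) = 1
G(21) = mex({0, 1, 2, 3, 5, 6, 7}) = 4
G(22) = mex({0, 1, 2, 3, 4, 5, 7}) = 6
G(23) = mex({0, 1, 2, 3, 4, 5, 6}) = 7
G(24) = mex({0, 1, 2, 3, 5, 6, 7}) = 4
G(25) = mex({0, 2, 3, 4, 6, 7}) = 1
G(26) = mex({0, 1, 3, 4, 5, 6, 7}) = 2
G(27) = mex({0, 1, 2, 3, 4, 5, 6, 7}) = 8
G(28) = mex({0, 1, 2, 3, 4, 6, 7, 8}) = 5
G(29) = mex({0, 1, 2, 3, 5, 6, 7, 8, 9}) = 4
G(30) = mex({0, 1, 2, 3, 4, 5, 6, 9, 10}) = 7
G(31) = mex({0, 1, 3, 4, 5, 7, 10, 11}) = 2
G(32) = mex({0, 2, 3, 4, 5, 6, 7, 9, 11}) = 1
G(33) = mex({0, 1, 2, 3, 4, 5, 6, 7, 9, 12}) = 8
G(34) = mex({0, 1, 2, 3, 4, 5, 7, 8, 11, 12}) = 6
G(35) = mex({0, 1, 2, 3, 4, 5, 6, 8, 9, 10, 11}) = 7
G(36) = mex({0, 1, 2, 3, 5, 6, 7, 9, 10}) = 4
G(37) = mex({0, 2, 3, 4, 6, 7, 9, 10, 11, 12}) = 1
G(38) = mex({0, 1, 3, 4, 5, 6, 7, 9, 10, 11, 12}) = 2
G(39) = mex({0, 1, 2, 4, 5, 6, 7, 9, 10, 12, 14}) = 3
G(40) = mex({0, 2, 3, 4, 6, 7, 11, 12, 14}) = 1
G(41) = mex({0, 1, 2, 3, 5, 6, 7, 9, 10, 11, 12}) = 4
G(42) = mex({0, 1, 2, 3, 4, 5, 6, 9, 10}) = 7
G(43) = mex({0, 1, 3, 4, 5, 7, 9, 10, 12, 15}) = 2
G(44) = mex({0, 2, 3, 4, 5, 6, 7, 9, 10, 12, 15}) = 1
G(45) = mex({0, 1, 2, 3, 4, 5, 6, 7, 9, 10, 12, 14}) = 8
G(46) = mex({0, 1, 3, 4, 5, 7, 8, 11, 12, 14}) = 2
G(47) = mex({0, 1, 2, 3, 4, 5, 6, 8, 9, 10, 11, 12}) = 7
G(48) = mex({0, 1, 2, 3, 5, 6, 7, 9, 10}) = 4
G(49) = mex({0, 2, 3, 4, 6, 7, 9, 10, 11, 12, 15}) = 1
G(50) = mex({0, 1, 4, 5, 6, 7, 9, 11, 12, 14, 15}) = 2
G(51) = mex({0, 1, 2, 3, 4, 5, 6, 7, 9, 12, 14, 15}) = 8
Therefore G(51) = 8.

8


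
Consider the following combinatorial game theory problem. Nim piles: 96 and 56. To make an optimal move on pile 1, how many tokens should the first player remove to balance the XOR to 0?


Piles: 96 and 56
Current XOR: 96 XOR 56 = 88 (non-zero, so this is an N-position).
To make the XOR zero, we need to find a move that balances the piles.
For pile 1 (size 96): target = 96 XOR 88 = 56
We reduce pile 1 from 96 to 56.
Tokens removed: 96 - 56 = 40
Verification: 56 XOR 56 = 0

40


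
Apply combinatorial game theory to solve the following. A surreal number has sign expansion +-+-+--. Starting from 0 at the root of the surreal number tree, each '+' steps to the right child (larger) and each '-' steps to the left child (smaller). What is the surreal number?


Sign expansion: +-+-+--
Rule: track bounds (lo, hi), initially (-inf, +inf). On '+', the current value becomes lo and we move to the simplest number in (value, hi): value + 1 if hi = +inf, otherwise the midpoint (value + hi)/2. On '-', the current value becomes hi and we move to value - 1 if lo = -inf, otherwise the midpoint (lo + value)/2.
Start at 0.
Step 1: sign = +, move right. Bounds: (0, +inf). Value = 1
Step 2: sign = -, move left. Bounds: (0, 1). Value = 1/2
Step 3: sign = +, move right. Bounds: (1/2, 1). Value = 3/4
Step 4: sign = -, move left. Bounds: (1/2, 3/4). Value = 5/8
Step 5: sign = +, move right. Bounds: (5/8, 3/4). Value = 11/16
Step 6: sign = -, move left. Bounds: (5/8, 11/16). Value = 21/32
Step 7: sign = -, move left. Bounds: (5/8, 21/32). Value = 41/64
The surreal number with sign expansion +-+-+-- is 41/64.

41/64


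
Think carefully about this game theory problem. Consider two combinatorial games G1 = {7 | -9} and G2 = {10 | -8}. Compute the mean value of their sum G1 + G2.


G1 = {7 | -9}, G2 = {10 | -8}
Each is a switch {a | b} with numbers a > b; its mean value is (a + b)/2, and mean value is additive over game sums: m(G1 + G2) = m(G1) + m(G2).
Mean of G1 = (7 + (-9))/2 = -2/2 = -1
Mean of G2 = (10 + (-8))/2 = 2/2 = 1
Mean of G1 + G2 = -1 + 1 = 0

0


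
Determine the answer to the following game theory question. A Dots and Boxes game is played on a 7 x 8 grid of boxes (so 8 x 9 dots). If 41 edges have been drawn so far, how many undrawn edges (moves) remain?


Grid: 7 x 8 boxes, i.e. 8 rows and 9 columns of dots.
Horizontal edges: (rows + 1) * cols = 8 * 8 = 64
Vertical edges: rows * (cols + 1) = 7 * 9 = 63
Total edges: 64 + 63 = 127
Edges drawn: 41
Remaining: 127 - 41 = 86

86


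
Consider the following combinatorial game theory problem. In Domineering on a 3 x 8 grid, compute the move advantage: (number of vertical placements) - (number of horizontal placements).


Board is 3 x 8 (rows x cols).
Left (vertical) placements: (rows-1) * cols = 2 * 8 = 16
Right (horizontal) placements: rows * (cols-1) = 3 * 7 = 21
Advantage = Left - Right = 16 - 21 = -5

-5


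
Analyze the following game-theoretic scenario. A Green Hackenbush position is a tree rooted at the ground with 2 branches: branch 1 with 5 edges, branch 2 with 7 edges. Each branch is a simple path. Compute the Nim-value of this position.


The tree has 2 branches from the ground vertex.
In Green Hackenbush, the Nim-value of a simple path of length k is k.
Branch 1: length 5, Nim-value = 5
Branch 2: length 7, Nim-value = 7
Total Nim-value = XOR of all branch values:
0 XOR 5 = 5
5 XOR 7 = 2
Nim-value of the tree = 2

2


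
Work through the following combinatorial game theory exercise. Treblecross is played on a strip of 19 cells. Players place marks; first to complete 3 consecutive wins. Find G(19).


Treblecross: place X on empty cells; 3-in-a-row wins.
Playing within two cells of an existing X lets the opponent win at once, so sensible play treats the cells i-2..i+2 around each X as dead. The player left with no safe cell loses, so this is a normal-play take-away game on strips of safe cells.
Placing X at cell i (0-indexed) of a strip of k safe cells leaves independent strips of sizes max(0, i-2) and max(0, k-i-3). Hence G(k) = mex{ G(max(0,i-2)) XOR G(max(0,k-i-3)) : 0 <= i < k }, with G(0) = 0.
G(1): splits (0,0):0^0=0 -> mex({0}) = 1
G(2): splits (0,0):0^0=0 -> mex({0}) = 1
G(3): splits (0,0):0^0=0 -> mex({0}) = 1
G(4): splits (0,1):0^1=1 (0,0):0^0=0 -> mex({0, 1}) = 2
G(5): splits (0,2):0^1=1 (0,1):0^1=1 (0,0):0^0=0 -> mex({0, 1}) = 2
G(6) = mex({1}) = 0
G(7) = mex({0, 1, 2}) = 3
G(8) = mex({0, 1, 2}) = 3
G(9) = mex({0, 2}) = 1
G(10) = mex({0, 2, 3}) = 1
G(11) = mex({0, 3}) = 1
G(12) = mex({1, 3}) = 0
G(13) = mex({0, 1, 2, 3}) = 4
G(14) = mex({0, 1, 2}) = 3
G(15) = mex({0, 1, 2}) = 3
G(16) = mex({0, 1, 2, 4}) = 3
G(17) = mex({0, 1, 3, 4}) = 2
G(18) = mex({0, 1, 3, 4}) = 2
G(19) = mex({0, 1, 3, 5}) = 2
Therefore G(19) = 2.

2


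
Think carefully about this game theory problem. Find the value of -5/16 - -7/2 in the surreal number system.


x = -5/16, y = -7/2
Converting to common denominator: 16
x = -5/16, y = -56/16
x - y = -5/16 - -7/2 = 51/16

51/16


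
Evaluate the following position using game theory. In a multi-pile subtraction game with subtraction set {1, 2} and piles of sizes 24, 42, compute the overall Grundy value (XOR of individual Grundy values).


Subtraction set: {1, 2}
For this subtraction set, G(n) = n mod 3 (period = max + 1 = 3).
Pile 1 (size 24): G(24) = 24 mod 3 = 0
Pile 2 (size 42): G(42) = 42 mod 3 = 0
Total Grundy value = XOR of all: 0 XOR 0 = 0

0


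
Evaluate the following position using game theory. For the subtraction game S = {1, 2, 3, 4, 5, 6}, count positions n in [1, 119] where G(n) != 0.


Subtraction set S = {1, 2, 3, 4, 5, 6}, so G(n) = n mod 7.
G(n) = 0 when n is a multiple of 7.
Multiples of 7 in [1, 119]: 17
N-positions (nonzero Grundy) = 119 - 17 = 102

102


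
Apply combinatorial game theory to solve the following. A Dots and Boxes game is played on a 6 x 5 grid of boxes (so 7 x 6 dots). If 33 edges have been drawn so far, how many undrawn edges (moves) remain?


Grid: 6 x 5 boxes, i.e. 7 rows and 6 columns of dots.
Horizontal edges: (rows + 1) * cols = 7 * 5 = 35
Vertical edges: rows * (cols + 1) = 6 * 6 = 36
Total edges: 35 + 36 = 71
Edges drawn: 33
Remaining: 71 - 33 = 38

38


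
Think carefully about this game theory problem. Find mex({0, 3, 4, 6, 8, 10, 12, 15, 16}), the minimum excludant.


Set = {0, 3, 4, 6, 8, 10, 12, 15, 16}
0 is in the set.
1 is NOT in the set. This is the mex.
mex = 1

1


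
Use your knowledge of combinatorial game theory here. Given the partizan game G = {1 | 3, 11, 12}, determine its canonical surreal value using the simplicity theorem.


Left options: {1}, max = 1
Right options: {3, 11, 12}, min = 3
All options are numbers and max(Left) < min(Right), so by the simplicity theorem the value is the simplest (earliest-born) number strictly between 1 and 3.
The only integer strictly between 1 and 3 is 2.
No non-integer in the interval can be simpler: if x is a non-integer in the interval, then floor(x) or ceil(x) also lies in the interval (the interval contains an integer), and both are proper prefixes of x's sign expansion, i.e. born earlier. So the game value is 2.
Game value = 2

2


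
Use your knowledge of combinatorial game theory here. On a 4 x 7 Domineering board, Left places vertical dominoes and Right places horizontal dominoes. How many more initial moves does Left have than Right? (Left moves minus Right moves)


Board is 4 x 7 (rows x cols).
Left (vertical) placements: (rows-1) * cols = 3 * 7 = 21
Right (horizontal) placements: rows * (cols-1) = 4 * 6 = 24
Advantage = Left - Right = 21 - 24 = -3

-3


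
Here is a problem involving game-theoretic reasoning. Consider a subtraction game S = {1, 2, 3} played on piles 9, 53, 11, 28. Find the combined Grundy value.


Subtraction set: {1, 2, 3}
For this subtraction set, G(n) = n mod 4 (period = max + 1 = 4).
Pile 1 (size 9): G(9) = 9 mod 4 = 1
Pile 2 (size 53): G(53) = 53 mod 4 = 1
Pile 3 (size 11): G(11) = 11 mod 4 = 3
Pile 4 (size 28): G(28) = 28 mod 4 = 0
Total Grundy value = XOR of all: 1 XOR 1 XOR 3 XOR 0 = 3

3


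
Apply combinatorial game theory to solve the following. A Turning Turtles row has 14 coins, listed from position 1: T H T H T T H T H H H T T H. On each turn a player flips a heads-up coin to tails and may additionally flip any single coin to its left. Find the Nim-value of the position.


Coins: T H T H T T H T H H H T T H
Key fact: a single head at position k behaves exactly like a Nim heap of size k (turning it to T and optionally flipping a coin at j < k corresponds to moving the heap from k to j, or to 0), and heads combine as a disjunctive sum (two heads at the same place would cancel, matching j XOR j = 0). So the Nim-value is the XOR of the 1-indexed positions of the heads.
Face-up positions (1-indexed): [2, 4, 7, 9, 10, 11, 14]
XOR 0 with 2: 0 XOR 2 = 2
XOR 2 with 4: 2 XOR 4 = 6
XOR 6 with 7: 6 XOR 7 = 1
XOR 1 with 9: 1 XOR 9 = 8
XOR 8 with 10: 8 XOR 10 = 2
XOR 2 with 11: 2 XOR 11 = 9
XOR 9 with 14: 9 XOR 14 = 7
Nim-value = 7

7


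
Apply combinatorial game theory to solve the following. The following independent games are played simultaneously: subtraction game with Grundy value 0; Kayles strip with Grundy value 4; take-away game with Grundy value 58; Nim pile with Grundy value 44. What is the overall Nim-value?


By the Sprague-Grundy theorem, the Grundy value of a sum of games is the XOR of individual Grundy values.
subtraction game: Grundy value = 0. Running XOR: 0 XOR 0 = 0
Kayles strip: Grundy value = 4. Running XOR: 0 XOR 4 = 4
take-away game: Grundy value = 58. Running XOR: 4 XOR 58 = 62
Nim pile: Grundy value = 44. Running XOR: 62 XOR 44 = 18
The combined Grundy value is 18.

18


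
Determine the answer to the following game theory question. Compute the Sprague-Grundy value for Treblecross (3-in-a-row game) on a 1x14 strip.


Treblecross: place X on empty cells; 3-in-a-row wins.
Playing within two cells of an existing X lets the opponent win at once, so sensible play treats the cells i-2..i+2 around each X as dead. The player left with no safe cell loses, so this is a normal-play take-away game on strips of safe cells.
Placing X at cell i (0-indexed) of a strip of k safe cells leaves independent strips of sizes max(0, i-2) and max(0, k-i-3). Hence G(k) = mex{ G(max(0,i-2)) XOR G(max(0,k-i-3)) : 0 <= i < k }, with G(0) = 0.
G(1): splits (0,0):0^0=0 -> mex({0}) = 1
G(2): splits (0,0):0^0=0 -> mex({0}) = 1
G(3): splits (0,0):0^0=0 -> mex({0}) = 1
G(4): splits (0,1):0^1=1 (0,0):0^0=0 -> mex({0, 1}) = 2
G(5): splits (0,2):0^1=1 (0,1):0^1=1 (0,0):0^0=0 -> mex({0, 1}) = 2
G(6) = mex({1}) = 0
G(7) = mex({0, 1, 2}) = 3
G(8) = mex({0, 1, 2}) = 3
G(9) = mex({0, 2}) = 1
G(10) = mex({0, 2, 3}) = 1
G(11) = mex({0, 3}) = 1
G(12) = mex({1, 3}) = 0
G(13) = mex({0, 1, 2, 3}) = 4
G(14) = mex({0, 1, 2}) = 3
Therefore G(14) = 3.

3


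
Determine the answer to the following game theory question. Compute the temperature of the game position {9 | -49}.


The game is {9 | -49}, a switch {a | b} with numbers a > b.
Cooling {a | b} by t gives {a - t | b + t}, which stops being hot when a - t = b + t, i.e. at t = (a - b)/2. So the temperature of a switch is (a - b)/2.
Temperature = (Left option - Right option) / 2
= (9 - (-49)) / 2
= 58 / 2
= 29

29


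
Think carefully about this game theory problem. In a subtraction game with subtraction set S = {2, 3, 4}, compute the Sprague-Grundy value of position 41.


The subtraction set is S = {2, 3, 4}.
G(k) = mex{ G(k - s) : s in S, s <= k }. We compute iteratively: G(0) = 0.
G(1) = mex({}) = 0
G(2) = mex({0}) = 1
G(3) = mex({0}) = 1
G(4) = mex({0, 1}) = 2
G(5) = mex({0, 1}) = 2
G(6) = mex({1, 2}) = 0
G(7) = mex({1, 2}) = 0
G(8) = mex({0, 2}) = 1
G(9) = mex({0, 2}) = 1
Observe that G(6)..G(9) = 0, 0, 1, 1 repeats G(0)..G(3) = 0, 0, 1, 1.
For k >= max(S) = 4, G(k) is determined by the previous 4 values G(k-4)..G(k-1); a window of 4 consecutive values has recurred shifted by 6, so by induction G(k + 6) = G(k) for all k >= 0: the sequence is periodic from the start with period 6.
One period: G(0..5) = 0, 0, 1, 1, 2, 2.
41 mod 6 = 5, so G(41) = G(5) = 2.

2


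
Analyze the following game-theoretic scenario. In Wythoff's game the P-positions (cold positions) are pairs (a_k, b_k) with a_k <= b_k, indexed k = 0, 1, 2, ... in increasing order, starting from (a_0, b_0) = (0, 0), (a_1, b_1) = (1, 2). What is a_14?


By Wythoff's theorem, a_k = floor(k * phi) and b_k = floor(k * phi^2) = a_k + k, where phi = (1 + sqrt(5))/2 is the golden ratio.
phi = (1 + sqrt(5))/2 = 1.618034
k = 14
k * phi = 14 * 1.618034 = 22.652476
a_14 = floor(k * phi) = 22

22


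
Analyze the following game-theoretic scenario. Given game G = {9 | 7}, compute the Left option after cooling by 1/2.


Original game: {9 | 7} (a switch {a | b} with a > b).
Cooling by t (for t below the temperature (a - b)/2 = 1) taxes each move by t: {a | b} cooled by t is {a - t | b + t}.
Cooling amount: t = 1/2
Cooled Left option: 9 - 1/2 = 17/2
Cooled Right option: 7 + 1/2 = 15/2
Cooled game: {17/2 | 15/2}
Left option = 17/2

17/2


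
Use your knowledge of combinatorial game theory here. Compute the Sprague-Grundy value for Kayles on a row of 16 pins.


Kayles: a move removes 1 or 2 adjacent pins from a contiguous row.
Removing pins from a row of k leaves two independent rows (a, b) with a + b = k - 1 (one pin) or a + b = k - 2 (two pins); an end removal gives a = 0.
By Sprague-Grundy, G(k) = mex{ G(a) XOR G(b) } over all these splits. G(0) = 0.
G(1): splits (0,0):0^0=0 -> mex({0}) = 1
G(2): splits (0,1):0^1=1 (0,0):0^0=0 -> mex({0, 1}) = 2
G(3): splits (0,2):0^2=2 (1,1):1^1=0 (0,1):0^1=1 -> mex({0, 1, 2}) = 3
G(4): splits (0,3):0^3=3 (1,2):1^2=3 (0,2):0^2=2 (1,1):1^1=0 -> mex({0, 2, 3}) = 1
G(5): splits (0,4):0^1=1 (1,3):1^3=2 (2,2):2^2=0 (0,3):0^3=3 (1,2):1^2=3 -> mex({0, 1, 2, 3}) = 4
G(6) = mex({0, 1, 2, 4}) = 3
G(7) = mex({0, 1, 3, 4, 5}) = 2
G(8) = mex({0, 2, 3, 5, 6}) = 1
G(9) = mex({0, 1, 2, 3, 6, 7}) = 4
G(10) = mex({0, 1, 3, 4, 5, 7}) = 2
G(11) = mex({0, 1, 2, 3, 4, 5}) = 6
G(12) = mex({0, 1, 2, 3, 5, 6, 7}) = 4
G(13) = mex({0, 2, 3, 4, 6, 7}) = 1
G(14) = mex({0, 1, 4, 5, 6, 7}) = 2
G(15) = mex({0, 1, 2, 3, 4, 5, 6}) = 7
G(16) = mex({0, 2, 3, 5, 6, 7}) = 1
Therefore G(16) = 1.

1


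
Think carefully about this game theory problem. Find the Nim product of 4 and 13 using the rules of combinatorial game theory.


Nim multiplication is bilinear over XOR: (u XOR v) * w = (u*w) XOR (v*w).
So we split each operand into its bit components and XOR the pairwise Nim products.
4 = 4 (as XOR of powers of 2).
13 = 1 + 4 + 8 (as XOR of powers of 2).
Using the standard Nim-product table on single bits:
  2*2 = 3,   2*4 = 8,   2*8 = 12,
  4*4 = 6,   4*8 = 11,  8*8 = 13,
and  1*x = x (identity), k*l = l*k (commutative).
Pairwise Nim products:
  4 * 1 = 4
  4 * 4 = 6
  4 * 8 = 11
XOR them: 4 XOR 6 XOR 11 = 9.
Result: 4 * 13 = 9 (in Nim).

9


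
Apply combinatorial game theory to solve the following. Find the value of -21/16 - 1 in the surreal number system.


x = -21/16, y = 1
Converting to common denominator: 16
x = -21/16, y = 16/16
x - y = -21/16 - 1 = -37/16

-37/16


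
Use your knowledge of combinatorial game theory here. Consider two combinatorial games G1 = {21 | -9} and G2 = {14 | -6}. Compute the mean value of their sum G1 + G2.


G1 = {21 | -9}, G2 = {14 | -6}
Each is a switch {a | b} with numbers a > b; its mean value is (a + b)/2, and mean value is additive over game sums: m(G1 + G2) = m(G1) + m(G2).
Mean of G1 = (21 + (-9))/2 = 12/2 = 6
Mean of G2 = (14 + (-6))/2 = 8/2 = 4
Mean of G1 + G2 = 6 + 4 = 10

10


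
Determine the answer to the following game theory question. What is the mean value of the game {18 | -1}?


Game = {18 | -1}, a switch {a | b} with numbers a > b.
Its thermograph has left wall a - t and right wall b + t, which meet at t = (a - b)/2, where both equal (a + b)/2. So the mast (mean value) is at (a + b)/2.
Mean = (18 + (-1))/2 = 17/2 = 17/2

17/2


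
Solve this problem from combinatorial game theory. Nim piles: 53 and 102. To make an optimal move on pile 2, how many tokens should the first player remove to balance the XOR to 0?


Piles: 53 and 102
Current XOR: 53 XOR 102 = 83 (non-zero, so this is an N-position).
To make the XOR zero, we need to find a move that balances the piles.
For pile 2 (size 102): target = 102 XOR 83 = 53
We reduce pile 2 from 102 to 53.
Tokens removed: 102 - 53 = 49
Verification: 53 XOR 53 = 0

49


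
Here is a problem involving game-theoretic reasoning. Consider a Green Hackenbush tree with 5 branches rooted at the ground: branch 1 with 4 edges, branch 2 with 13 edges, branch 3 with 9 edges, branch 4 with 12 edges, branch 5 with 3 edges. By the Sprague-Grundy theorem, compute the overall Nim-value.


The tree has 5 branches from the ground vertex.
In Green Hackenbush, the Nim-value of a simple path of length k is k.
Branch 1: length 4, Nim-value = 4
Branch 2: length 13, Nim-value = 13
Branch 3: length 9, Nim-value = 9
Branch 4: length 12, Nim-value = 12
Branch 5: length 3, Nim-value = 3
Total Nim-value = XOR of all branch values:
0 XOR 4 = 4
4 XOR 13 = 9
9 XOR 9 = 0
0 XOR 12 = 12
12 XOR 3 = 15
Nim-value of the tree = 15

15


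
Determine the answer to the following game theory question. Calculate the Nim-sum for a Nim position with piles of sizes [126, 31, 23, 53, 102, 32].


We need the XOR (exclusive or) of all pile sizes.
After XOR-ing pile 1 (size 126): 0 XOR 126 = 126
After XOR-ing pile 2 (size 31): 126 XOR 31 = 97
After XOR-ing pile 3 (size 23): 97 XOR 23 = 118
After XOR-ing pile 4 (size 53): 118 XOR 53 = 67
After XOR-ing pile 5 (size 102): 67 XOR 102 = 37
After XOR-ing pile 6 (size 32): 37 XOR 32 = 5
The Nim-value of this position is 5.

5


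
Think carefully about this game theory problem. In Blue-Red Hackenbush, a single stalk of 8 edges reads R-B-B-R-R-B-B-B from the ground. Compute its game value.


Edges (from ground): R-B-B-R-R-B-B-B
By Berlekamp's sign-expansion rule, a Blue-Red Hackenbush stalk has the value of the surreal number whose sign sequence is the edge sequence with B -> + and R -> -.
Sign sequence: -++--+++
Trace the sign expansion in the surreal number tree, starting from 0:
Edge 1: R (sign -) -> bounds (-inf, 0), value = -1
Edge 2: B (sign +) -> bounds (-1, 0), value = -1/2
Edge 3: B (sign +) -> bounds (-1/2, 0), value = -1/4
Edge 4: R (sign -) -> bounds (-1/2, -1/4), value = -3/8
Edge 5: R (sign -) -> bounds (-1/2, -3/8), value = -7/16
Edge 6: B (sign +) -> bounds (-7/16, -3/8), value = -13/32
Edge 7: B (sign +) -> bounds (-13/32, -3/8), value = -25/64
Edge 8: B (sign +) -> bounds (-25/64, -3/8), value = -49/128
Game value = -49/128

-49/128


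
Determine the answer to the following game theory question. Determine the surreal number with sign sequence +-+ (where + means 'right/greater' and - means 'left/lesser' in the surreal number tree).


Sign expansion: +-+
Rule: track bounds (lo, hi), initially (-inf, +inf). On '+', the current value becomes lo and we move to the simplest number in (value, hi): value + 1 if hi = +inf, otherwise the midpoint (value + hi)/2. On '-', the current value becomes hi and we move to value - 1 if lo = -inf, otherwise the midpoint (lo + value)/2.
Start at 0.
Step 1: sign = +, move right. Bounds: (0, +inf). Value = 1
Step 2: sign = -, move left. Bounds: (0, 1). Value = 1/2
Step 3: sign = +, move right. Bounds: (1/2, 1). Value = 3/4
The surreal number with sign expansion +-+ is 3/4.

3/4


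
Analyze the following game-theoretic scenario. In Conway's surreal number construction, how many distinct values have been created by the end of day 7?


Day 0: {|} = 0 is born. Count = 1.
Day n: the number of surreal numbers born by day n is 2^(n+1) - 1.
By day 0: 2^1 - 1 = 1
By day 1: 2^2 - 1 = 3
By day 2: 2^3 - 1 = 7
By day 3: 2^4 - 1 = 15
By day 4: 2^5 - 1 = 31
By day 5: 2^6 - 1 = 63
By day 6: 2^7 - 1 = 127
By day 7: 2^8 - 1 = 255
By day 7: 255 surreal numbers.

255


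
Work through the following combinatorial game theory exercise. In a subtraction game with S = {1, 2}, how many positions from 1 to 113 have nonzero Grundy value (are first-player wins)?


Subtraction set S = {1, 2}, so G(n) = n mod 3.
G(n) = 0 when n is a multiple of 3.
Multiples of 3 in [1, 113]: 37
N-positions (nonzero Grundy) = 113 - 37 = 76

76


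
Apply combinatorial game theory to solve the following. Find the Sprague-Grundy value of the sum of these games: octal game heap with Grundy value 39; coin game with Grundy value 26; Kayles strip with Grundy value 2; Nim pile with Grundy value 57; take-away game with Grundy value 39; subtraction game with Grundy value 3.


By the Sprague-Grundy theorem, the Grundy value of a sum of games is the XOR of individual Grundy values.
octal game heap: Grundy value = 39. Running XOR: 0 XOR 39 = 39
coin game: Grundy value = 26. Running XOR: 39 XOR 26 = 61
Kayles strip: Grundy value = 2. Running XOR: 61 XOR 2 = 63
Nim pile: Grundy value = 57. Running XOR: 63 XOR 57 = 6
take-away game: Grundy value = 39. Running XOR: 6 XOR 39 = 33
subtraction game: Grundy value = 3. Running XOR: 33 XOR 3 = 34
The combined Grundy value is 34.

34


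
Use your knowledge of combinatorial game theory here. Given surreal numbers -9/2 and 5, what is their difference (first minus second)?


x = -9/2, y = 5
Converting to common denominator: 2
x = -9/2, y = 10/2
x - y = -9/2 - 5 = -19/2

-19/2


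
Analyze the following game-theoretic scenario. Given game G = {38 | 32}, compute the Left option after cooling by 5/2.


Original game: {38 | 32} (a switch {a | b} with a > b).
Cooling by t (for t below the temperature (a - b)/2 = 3) taxes each move by t: {a | b} cooled by t is {a - t | b + t}.
Cooling amount: t = 5/2
Cooled Left option: 38 - 5/2 = 71/2
Cooled Right option: 32 + 5/2 = 69/2
Cooled game: {71/2 | 69/2}
Left option = 71/2

71/2


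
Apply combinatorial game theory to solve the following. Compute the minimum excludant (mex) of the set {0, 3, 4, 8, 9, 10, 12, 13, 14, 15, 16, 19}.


Set = {0, 3, 4, 8, 9, 10, 12, 13, 14, 15, 16, 19}
0 is in the set.
1 is NOT in the set. This is the mex.
mex = 1

1


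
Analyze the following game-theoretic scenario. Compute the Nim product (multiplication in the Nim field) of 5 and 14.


Nim multiplication is bilinear over XOR: (u XOR v) * w = (u*w) XOR (v*w).
So we split each operand into its bit components and XOR the pairwise Nim products.
5 = 1 + 4 (as XOR of powers of 2).
14 = 2 + 4 + 8 (as XOR of powers of 2).
Using the standard Nim-product table on single bits:
  2*2 = 3,   2*4 = 8,   2*8 = 12,
  4*4 = 6,   4*8 = 11,  8*8 = 13,
and  1*x = x (identity), k*l = l*k (commutative).
Pairwise Nim products:
  1 * 2 = 2
  1 * 4 = 4
  1 * 8 = 8
  4 * 2 = 8
  4 * 4 = 6
  4 * 8 = 11
XOR them: 2 XOR 4 XOR 8 XOR 8 XOR 6 XOR 11 = 11.
Result: 5 * 14 = 11 (in Nim).

11
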